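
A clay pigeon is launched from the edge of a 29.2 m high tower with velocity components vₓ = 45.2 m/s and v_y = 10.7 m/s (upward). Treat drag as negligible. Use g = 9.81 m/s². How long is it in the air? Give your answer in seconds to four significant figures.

3.763 s

The projectile lands when y = 29.2 + (10.70) t − ½·9.81·t² = 0. Positive root: t = (10.70 + √(10.70² + 2·9.81·29.2)) / 9.81 = (10.70 + 26.22) / 9.81 = 3.763 s.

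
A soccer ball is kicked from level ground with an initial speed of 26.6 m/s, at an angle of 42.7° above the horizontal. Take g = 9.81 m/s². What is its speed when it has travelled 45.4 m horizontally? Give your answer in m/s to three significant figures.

Horizontal component vₓ = 26.60 cos 42.7° = 19.55 m/s; vertical v_y0 = 26.60 sin 42.7° = 18.04 m/s.
x = vₓ t ⇒ t = 45.4/19.55 = 2.322 s.
Vertical velocity there: v_y = v_y0 − g t = 18.04 − 9.81 × 2.322 = −4.744 m/s.
Speed: √(vₓ² + v_y²) = √(19.55² + 4.744²) = 20.12 m/s.

20.1 m/s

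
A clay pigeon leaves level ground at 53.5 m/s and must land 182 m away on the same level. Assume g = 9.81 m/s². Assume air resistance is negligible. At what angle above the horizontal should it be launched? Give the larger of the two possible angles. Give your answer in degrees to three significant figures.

70.7°

R = v₀² sin 2θ / g gives sin 2θ = gR/v₀² = 9.81·182/53.5² = 0.6238.
2θ = 38.59° or 180° − 38.59° = 141.4°, so θ = 19.30° or 70.70°.
The larger angle is 70.70°.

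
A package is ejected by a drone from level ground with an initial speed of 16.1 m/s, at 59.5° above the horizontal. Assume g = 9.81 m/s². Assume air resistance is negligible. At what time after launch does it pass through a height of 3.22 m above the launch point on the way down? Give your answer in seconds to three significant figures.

2.57 s

vₓ = 16.10 cos 59.5° = 8.171 m/s; v_y0 = 16.10 sin 59.5° = 13.87 m/s.
Require v_y0 t − ½ g t² = 3.22, i.e. 4.905 t² − 13.87 t + 3.22 = 0.
t = [13.87 ± √(13.87² − 2·9.81·3.22)] / 9.81 = (13.87 ± 11.37) / 9.81, so t = 0.2551 s or t = 2.573 s.
The descending-branch root is 2.573 s.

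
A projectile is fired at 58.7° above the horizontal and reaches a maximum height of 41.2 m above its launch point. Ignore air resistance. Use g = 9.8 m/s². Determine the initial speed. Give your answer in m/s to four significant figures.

At the peak v_y = 0, so v_y0 = √(2gH) = √(2 × 9.80 × 41.2) = 28.42 m/s.
v_y0 = v₀ sin θ ⇒ v₀ = 28.42 / sin 58.7° = 33.26 m/s.

33.26 m/s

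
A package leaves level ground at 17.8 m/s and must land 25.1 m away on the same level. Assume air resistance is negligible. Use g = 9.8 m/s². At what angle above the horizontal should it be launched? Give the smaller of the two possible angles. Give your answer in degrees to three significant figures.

R = v₀² sin 2θ / g gives sin 2θ = gR/v₀² = 9.80·25.1/17.8² = 0.7764.
2θ = 50.93° or 180° − 50.93° = 129.1°, so θ = 25.46° or 64.54°.
The smaller angle is 25.46°.

25.5°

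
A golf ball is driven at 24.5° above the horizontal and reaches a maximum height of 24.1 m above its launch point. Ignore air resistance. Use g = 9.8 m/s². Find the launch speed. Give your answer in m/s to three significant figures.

At the peak v_y = 0, so v_y0 = √(2gH) = √(2 × 9.80 × 24.1) = 21.73 m/s.
v_y0 = v₀ sin θ ⇒ v₀ = 21.73 / sin 24.5° = 52.41 m/s.

52.4 m/s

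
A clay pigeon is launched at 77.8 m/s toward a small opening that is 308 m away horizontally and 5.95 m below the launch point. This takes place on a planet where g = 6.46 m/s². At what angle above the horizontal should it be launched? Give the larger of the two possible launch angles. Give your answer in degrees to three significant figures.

Trajectory: y = x tanθ − g x² (1 + tan²θ)/(2v₀²). With x = 308, y = −5.95, v₀ = 77.8, g = 6.46:
50.62 tan²θ − 308 tanθ + (44.67) = 0.
tanθ = [308 ± √(308² − 4 × 50.62 × (44.67))] / (2 × 50.62) = (308 ± 292.9) / 101.2, giving tanθ = 0.1487 or 5.936.
θ = 8.456° or 80.44°; the larger is 80.44°.

80.4°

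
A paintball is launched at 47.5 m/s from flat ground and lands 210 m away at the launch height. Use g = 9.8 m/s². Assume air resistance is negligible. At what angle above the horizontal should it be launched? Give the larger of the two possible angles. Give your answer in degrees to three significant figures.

57.1°

R = v₀² sin 2θ / g gives sin 2θ = gR/v₀² = 9.80·210/47.5² = 0.9121.
2θ = 65.80° or 180° − 65.80° = 114.2°, so θ = 32.90° or 57.10°.
The larger angle is 57.10°.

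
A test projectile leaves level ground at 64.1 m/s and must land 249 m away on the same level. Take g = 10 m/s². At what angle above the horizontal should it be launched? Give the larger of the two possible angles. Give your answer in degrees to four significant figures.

71.35°

Level-ground range R = v₀² sin(2θ)/g ⇒ sin(2θ) = gR/v₀² = 10.0 × 249 / 64.1² = 0.6060.
2θ = 37.30° or 180° − 37.30° = 142.7°, so θ = 18.65° or 71.35°.
The larger angle is 71.35°.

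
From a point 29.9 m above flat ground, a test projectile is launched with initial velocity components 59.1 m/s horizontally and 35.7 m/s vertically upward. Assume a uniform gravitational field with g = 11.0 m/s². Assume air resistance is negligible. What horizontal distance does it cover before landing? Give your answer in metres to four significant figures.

With up positive and y = 0 at the ground: y(t) = 29.9 + (35.70) t − 5.500 t². Setting y = 0 and taking the positive root: t = [35.70 + √(35.70² + 2·11.0·29.9)] / 11.0 = (35.70 + 43.96) / 11.0 = 7.242 s.
Horizontal distance: R = vₓ t = 59.10 × 7.242 = 428.0 m.

428.0 m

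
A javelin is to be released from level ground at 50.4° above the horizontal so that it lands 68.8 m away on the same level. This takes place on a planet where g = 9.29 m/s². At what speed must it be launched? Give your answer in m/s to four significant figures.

From R = (v₀² / g) sin 2θ: v₀ = √(gR / sin 2θ).
v₀ = √(9.29 × 68.8 / sin 100.8°) = √(639.2 / 0.9823) = √650.68 = 25.51 m/s.

25.51 m/s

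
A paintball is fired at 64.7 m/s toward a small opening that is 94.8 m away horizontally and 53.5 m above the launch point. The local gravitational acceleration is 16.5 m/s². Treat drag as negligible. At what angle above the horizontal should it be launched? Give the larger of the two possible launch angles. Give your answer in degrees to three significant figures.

77.3°

Trajectory: y = x tanθ − g x² (1 + tan²θ)/(2v₀²). With x = 94.8, y = 53.5, v₀ = 64.7, g = 16.5:
17.71 tan²θ − 94.8 tanθ + (71.21) = 0.
tanθ = [94.8 ± √(94.8² − 4 × 17.71 × (71.21))] / (2 × 17.71) = (94.8 ± 62.78) / 35.42, giving tanθ = 0.9038 or 4.449.
θ = 42.11° or 77.33°; the larger is 77.33°.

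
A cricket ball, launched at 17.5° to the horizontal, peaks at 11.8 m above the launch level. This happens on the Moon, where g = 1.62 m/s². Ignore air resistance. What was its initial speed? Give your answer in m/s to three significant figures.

20.6 m/s

At the peak v_y = 0, so v_y0 = √(2gH) = √(2 × 1.62 × 11.8) = 6.183 m/s.
v_y0 = v₀ sin θ ⇒ v₀ = 6.183 / sin 17.5° = 20.56 m/s.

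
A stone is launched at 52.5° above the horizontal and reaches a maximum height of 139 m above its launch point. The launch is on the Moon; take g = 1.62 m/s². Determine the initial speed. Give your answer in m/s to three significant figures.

At the peak v_y = 0, so v_y0 = √(2gH) = √(2 × 1.62 × 139) = 21.22 m/s.
v_y0 = v₀ sin θ ⇒ v₀ = 21.22 / sin 52.5° = 26.75 m/s.

26.7 m/s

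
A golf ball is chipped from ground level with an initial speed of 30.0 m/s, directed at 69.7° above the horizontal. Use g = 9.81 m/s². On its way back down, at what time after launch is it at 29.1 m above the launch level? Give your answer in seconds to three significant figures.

Resolve: vₓ = 30.00 cos 69.7° = 10.41 m/s and v_y0 = 30.00 sin 69.7° = 28.14 m/s.
Height y(t) = 28.14 t − 4.905 t² = 29.1 gives 4.905 t² − 28.14 t + 29.1 = 0.
t = [28.14 ± √(28.14² − 2·9.81·29.1)] / 9.81 = (28.14 ± 14.86) / 9.81, so t = 1.354 s or t = 4.383 s.
The descending-branch root is 4.383 s.

4.38 s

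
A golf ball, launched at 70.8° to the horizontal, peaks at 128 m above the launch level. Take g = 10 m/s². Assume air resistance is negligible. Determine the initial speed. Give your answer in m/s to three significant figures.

53.6 m/s

At the peak v_y = 0, so v_y0 = √(2gH) = √(2 × 10.0 × 128) = 50.60 m/s.
v_y0 = v₀ sin θ ⇒ v₀ = 50.60 / sin 70.8° = 53.58 m/s.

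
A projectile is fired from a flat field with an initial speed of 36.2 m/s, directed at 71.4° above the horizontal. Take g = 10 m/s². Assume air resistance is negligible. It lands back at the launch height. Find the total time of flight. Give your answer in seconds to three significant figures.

vₓ = 36.20 cos 71.4° = 11.55 m/s; v_y0 = 36.20 sin 71.4° = 34.31 m/s.
Time of flight on level ground: T = 2 v_y0 / g = 2 × 34.31 / 10.0 = 6.862 s.

6.86 s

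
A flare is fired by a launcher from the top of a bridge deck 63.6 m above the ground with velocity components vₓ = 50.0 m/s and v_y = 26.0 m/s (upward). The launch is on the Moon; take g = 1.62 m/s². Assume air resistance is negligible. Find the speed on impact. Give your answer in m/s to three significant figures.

58.2 m/s

With up positive and y = 0 at the ground: y(t) = 63.6 + (26.00) t − 0.8100 t². Setting y = 0 and taking the positive root: t = [26.00 + √(26.00² + 2·1.62·63.6)] / 1.62 = (26.00 + 29.70) / 1.62 = 34.38 s.
Vertical velocity at impact: v_y = v_y0 − g t = 26.00 − 1.62 × 34.38 = −29.70 m/s.
Speed: |v| = √(vₓ² + v_y²) = √(50.00² + 29.70²) = 58.16 m/s.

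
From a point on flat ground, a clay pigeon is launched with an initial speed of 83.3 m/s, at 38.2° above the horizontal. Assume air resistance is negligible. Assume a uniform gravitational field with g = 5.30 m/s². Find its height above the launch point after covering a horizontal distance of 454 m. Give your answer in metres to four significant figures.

229.8 m

Components: vₓ = 83.30 cos 38.2° = 65.46 m/s, v_y0 = 83.30 sin 38.2° = 51.51 m/s.
Time to reach x = 454 m: t = x/vₓ = 454/65.46 = 6.935 s.
Height: y = v_y0 t − ½ g t² = 51.51 × 6.935 − 2.650 × 6.935² = 357.3 − 127.5 = 229.8 m.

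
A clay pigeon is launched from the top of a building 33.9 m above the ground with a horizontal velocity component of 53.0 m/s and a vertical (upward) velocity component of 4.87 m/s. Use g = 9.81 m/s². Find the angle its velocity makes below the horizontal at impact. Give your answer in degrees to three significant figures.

Vertical motion (up positive, ground at y = 0): 4.905 t² − (4.870) t − 33.9 = 0, so t = (4.870 + √(4.870² + 2·9.81·33.9)) / 9.81 = (4.870 + 26.25) / 9.81 = 3.172 s.
At impact: v_y = v_y0 − g t = −26.25 m/s; vₓ = 53.00 m/s.
Angle below horizontal: arctan(|v_y|/vₓ) = arctan(26.25/53.00) = 26.34°.

26.3°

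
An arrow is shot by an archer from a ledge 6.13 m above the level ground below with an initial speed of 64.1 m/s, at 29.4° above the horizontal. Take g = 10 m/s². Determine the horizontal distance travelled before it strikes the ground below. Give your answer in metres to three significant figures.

362 m

Components: vₓ = 64.10 cos 29.4° = 55.84 m/s, v_y0 = 64.10 sin 29.4° = 31.47 m/s.
With up positive and y = 0 at the ground: y(t) = 6.13 + (31.47) t − 5.000 t². Setting y = 0 and taking the positive root: t = [31.47 + √(31.47² + 2·10.0·6.13)] / 10.0 = (31.47 + 33.36) / 10.0 = 6.483 s.
Horizontal distance: R = vₓ t = 55.84 × 6.483 = 362.0 m.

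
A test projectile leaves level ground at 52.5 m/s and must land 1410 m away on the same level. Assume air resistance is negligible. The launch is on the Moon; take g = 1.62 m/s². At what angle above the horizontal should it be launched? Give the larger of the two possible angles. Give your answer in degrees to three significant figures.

62.0°

R = v₀² sin 2θ / g gives sin 2θ = gR/v₀² = 1.62·1410/52.5² = 0.8287.
2θ = 55.97° or 180° − 55.97° = 124.0°, so θ = 27.98° or 62.02°.
The larger angle is 62.02°.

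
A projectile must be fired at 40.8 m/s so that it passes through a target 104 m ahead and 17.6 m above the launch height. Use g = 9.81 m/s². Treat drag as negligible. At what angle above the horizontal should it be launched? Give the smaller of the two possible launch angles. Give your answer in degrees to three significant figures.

Trajectory: y = x tanθ − g x² (1 + tan²θ)/(2v₀²). With x = 104, y = 17.6, v₀ = 40.8, g = 9.81:
31.87 tan²θ − 104 tanθ + (49.47) = 0.
tanθ = [104 ± √(104² − 4 × 31.87 × (49.47))] / (2 × 31.87) = (104 ± 67.15) / 63.74, giving tanθ = 0.5781 or 2.685.
θ = 30.03° or 69.57°; the smaller is 30.03°.

30.0°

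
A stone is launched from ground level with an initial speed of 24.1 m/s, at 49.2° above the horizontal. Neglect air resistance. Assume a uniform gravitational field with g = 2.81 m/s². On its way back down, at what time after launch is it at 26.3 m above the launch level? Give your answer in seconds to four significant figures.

Components: vₓ = 24.10 cos 49.2° = 15.75 m/s, v_y0 = 24.10 sin 49.2° = 18.24 m/s.
Height y(t) = 18.24 t − 1.405 t² = 26.3 gives 1.405 t² − 18.24 t + 26.3 = 0.
t = [18.24 ± √(18.24² − 2·2.81·26.3)] / 2.81 = (18.24 ± 13.60) / 2.81, so t = 1.652 s or t = 11.33 s.
The descending-branch root is 11.33 s.

11.33 s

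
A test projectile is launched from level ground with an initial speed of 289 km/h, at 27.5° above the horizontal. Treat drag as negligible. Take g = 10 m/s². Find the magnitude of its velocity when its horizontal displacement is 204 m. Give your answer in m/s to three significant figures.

71.7 m/s

Convert: 289 km/h = 289/3.6 = 80.28 m/s.
vₓ = 80.28 cos 27.5° = 71.21 m/s; v_y0 = 80.28 sin 27.5° = 37.07 m/s.
Time to reach x = 204 m: t = x/vₓ = 204/71.21 = 2.865 s.
Vertical velocity there: v_y = v_y0 − g t = 37.07 − 10.0 × 2.865 = 8.419 m/s.
Speed: √(vₓ² + v_y²) = √(71.21² + 8.419²) = 71.70 m/s.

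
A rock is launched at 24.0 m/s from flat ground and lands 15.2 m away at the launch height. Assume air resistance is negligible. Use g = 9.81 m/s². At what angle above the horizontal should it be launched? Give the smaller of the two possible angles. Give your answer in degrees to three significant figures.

From R = (v₀²/g) sin 2θ: sin 2θ = 9.81 × 15.2 / 576.00 = 0.2589.
2θ = 15.00° or 180° − 15.00° = 165.0°, so θ = 7.502° or 82.50°.
The smaller angle is 7.502°.

7.50°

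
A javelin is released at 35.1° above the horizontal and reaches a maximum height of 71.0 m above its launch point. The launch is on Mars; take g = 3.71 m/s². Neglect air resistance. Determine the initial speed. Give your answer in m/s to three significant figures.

At the peak v_y = 0, so v_y0 = √(2gH) = √(2 × 3.71 × 71.0) = 22.95 m/s.
v_y0 = v₀ sin θ ⇒ v₀ = 22.95 / sin 35.1° = 39.92 m/s.

39.9 m/s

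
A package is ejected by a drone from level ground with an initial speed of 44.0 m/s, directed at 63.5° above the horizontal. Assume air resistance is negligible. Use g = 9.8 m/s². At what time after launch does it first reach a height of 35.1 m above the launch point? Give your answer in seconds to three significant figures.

1.02 s

Components: vₓ = 44.00 cos 63.5° = 19.63 m/s, v_y0 = 44.00 sin 63.5° = 39.38 m/s.
Height y(t) = 39.38 t − 4.900 t² = 35.1 gives 4.900 t² − 39.38 t + 35.1 = 0.
t = [39.38 ± √(39.38² − 2·9.80·35.1)] / 9.80 = (39.38 ± 29.37) / 9.80, so t = 1.021 s or t = 7.015 s.
The first (ascending) time is 1.021 s.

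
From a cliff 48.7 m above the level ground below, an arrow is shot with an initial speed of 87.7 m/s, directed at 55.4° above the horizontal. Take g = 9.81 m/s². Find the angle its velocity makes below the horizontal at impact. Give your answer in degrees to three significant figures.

Components: vₓ = 87.70 cos 55.4° = 49.80 m/s, v_y0 = 87.70 sin 55.4° = 72.19 m/s.
The projectile lands when y = 48.7 + (72.19) t − ½·9.81·t² = 0. Positive root: t = (72.19 + √(72.19² + 2·9.81·48.7)) / 9.81 = (72.19 + 78.53) / 9.81 = 15.36 s.
At impact: v_y = v_y0 − g t = −78.53 m/s; vₓ = 49.80 m/s.
Angle below horizontal: arctan(|v_y|/vₓ) = arctan(78.53/49.80) = 57.62°.

57.6°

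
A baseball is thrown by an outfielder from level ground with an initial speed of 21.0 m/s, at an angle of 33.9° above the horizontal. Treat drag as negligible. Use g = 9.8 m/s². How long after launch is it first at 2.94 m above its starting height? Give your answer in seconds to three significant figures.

0.285 s

Horizontal component vₓ = 21.00 cos 33.9° = 17.43 m/s; vertical v_y0 = 21.00 sin 33.9° = 11.71 m/s.
Height y(t) = 11.71 t − 4.900 t² = 2.94 gives 4.900 t² − 11.71 t + 2.94 = 0.
t = [11.71 ± √(11.71² − 2·9.80·2.94)] / 9.80 = (11.71 ± 8.920) / 9.80, so t = 0.2850 s or t = 2.105 s.
The first (ascending) time is 0.2850 s.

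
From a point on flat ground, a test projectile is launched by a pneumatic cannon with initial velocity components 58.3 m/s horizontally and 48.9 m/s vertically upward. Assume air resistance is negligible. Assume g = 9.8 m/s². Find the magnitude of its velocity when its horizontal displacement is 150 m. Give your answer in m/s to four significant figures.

Time to reach x = 150 m: t = x/vₓ = 150/58.30 = 2.573 s.
Vertical velocity there: v_y = v_y0 − g t = 48.90 − 9.80 × 2.573 = 23.69 m/s.
Speed: √(vₓ² + v_y²) = √(58.30² + 23.69²) = 62.93 m/s.

62.93 m/s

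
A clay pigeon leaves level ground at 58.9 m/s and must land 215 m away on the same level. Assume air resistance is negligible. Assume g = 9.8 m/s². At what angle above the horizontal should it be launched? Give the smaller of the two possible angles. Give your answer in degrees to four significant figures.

18.70°

From R = (v₀²/g) sin 2θ: sin 2θ = 9.80 × 215 / 3469.2 = 0.6073.
2θ = 37.40° or 180° − 37.40° = 142.6°, so θ = 18.70° or 71.30°.
The smaller angle is 18.70°.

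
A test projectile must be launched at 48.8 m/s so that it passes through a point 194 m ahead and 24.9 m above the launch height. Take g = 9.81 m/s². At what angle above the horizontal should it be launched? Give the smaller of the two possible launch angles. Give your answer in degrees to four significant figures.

37.12°

Trajectory: y = x tanθ − g x² (1 + tan²θ)/(2v₀²). With x = 194, y = 24.9, v₀ = 48.8, g = 9.81:
77.52 tan²θ − 194 tanθ + (102.4) = 0.
tanθ = [194 ± √(194² − 4 × 77.52 × (102.4))] / (2 × 77.52) = (194 ± 76.67) / 155.0, giving tanθ = 0.7568 or 1.746.
θ = 37.12° or 60.20°; the smaller is 37.12°.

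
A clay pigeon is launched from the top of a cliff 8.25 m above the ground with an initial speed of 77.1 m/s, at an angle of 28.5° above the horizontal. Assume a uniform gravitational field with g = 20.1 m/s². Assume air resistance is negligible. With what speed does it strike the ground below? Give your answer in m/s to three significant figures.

Components: vₓ = 77.10 cos 28.5° = 67.76 m/s, v_y0 = 77.10 sin 28.5° = 36.79 m/s.
The projectile lands when y = 8.25 + (36.79) t − ½·20.1·t² = 0. Positive root: t = (36.79 + √(36.79² + 2·20.1·8.25)) / 20.1 = (36.79 + 41.05) / 20.1 = 3.873 s.
Vertical velocity at impact: v_y = v_y0 − g t = 36.79 − 20.1 × 3.873 = −41.05 m/s.
Speed: |v| = √(vₓ² + v_y²) = √(67.76² + 41.05²) = 79.22 m/s.

79.2 m/s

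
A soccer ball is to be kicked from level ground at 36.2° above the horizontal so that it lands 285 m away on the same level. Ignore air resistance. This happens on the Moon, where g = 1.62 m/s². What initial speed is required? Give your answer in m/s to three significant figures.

22.0 m/s

On level ground R = v₀² sin 2θ / g ⇒ v₀ = √(gR / sin 2θ).
v₀ = √(1.62 × 285 / sin 72.40°) = √(461.7 / 0.9532) = √484.37 = 22.01 m/s.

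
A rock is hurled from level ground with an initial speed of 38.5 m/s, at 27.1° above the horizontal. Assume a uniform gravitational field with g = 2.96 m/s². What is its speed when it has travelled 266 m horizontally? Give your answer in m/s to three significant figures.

Components: vₓ = 38.50 cos 27.1° = 34.27 m/s, v_y0 = 38.50 sin 27.1° = 17.54 m/s.
x = vₓ t ⇒ t = 266/34.27 = 7.761 s.
Vertical velocity there: v_y = v_y0 − g t = 17.54 − 2.96 × 7.761 = −5.435 m/s.
Speed: √(vₓ² + v_y²) = √(34.27² + 5.435²) = 34.70 m/s.

34.7 m/s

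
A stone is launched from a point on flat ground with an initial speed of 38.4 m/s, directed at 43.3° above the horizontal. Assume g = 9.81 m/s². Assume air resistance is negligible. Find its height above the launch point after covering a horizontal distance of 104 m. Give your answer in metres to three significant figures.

vₓ = 38.40 cos 43.3° = 27.95 m/s; v_y0 = 38.40 sin 43.3° = 26.34 m/s.
At x = 104 m, t = x/vₓ = 104/27.95 = 3.721 s.
Height: y = v_y0 t − ½ g t² = 26.34 × 3.721 − 4.905 × 3.721² = 98.00 − 67.93 = 30.08 m.

30.1 m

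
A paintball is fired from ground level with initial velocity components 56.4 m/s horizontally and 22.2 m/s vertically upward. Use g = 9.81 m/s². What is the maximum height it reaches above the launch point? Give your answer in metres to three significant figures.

Peak height H = v_y0² / (2g) = 492.84 / 19.62 = 25.12 m.

25.1 m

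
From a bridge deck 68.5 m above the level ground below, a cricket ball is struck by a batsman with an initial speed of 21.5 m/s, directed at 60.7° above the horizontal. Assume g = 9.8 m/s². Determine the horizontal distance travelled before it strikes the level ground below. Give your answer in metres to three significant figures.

Resolve: vₓ = 21.50 cos 60.7° = 10.52 m/s and v_y0 = 21.50 sin 60.7° = 18.75 m/s.
With up positive and y = 0 at the ground: y(t) = 68.5 + (18.75) t − 4.900 t². Setting y = 0 and taking the positive root: t = [18.75 + √(18.75² + 2·9.80·68.5)] / 9.80 = (18.75 + 41.16) / 9.80 = 6.113 s.
Horizontal distance: R = vₓ t = 10.52 × 6.113 = 64.32 m.

64.3 m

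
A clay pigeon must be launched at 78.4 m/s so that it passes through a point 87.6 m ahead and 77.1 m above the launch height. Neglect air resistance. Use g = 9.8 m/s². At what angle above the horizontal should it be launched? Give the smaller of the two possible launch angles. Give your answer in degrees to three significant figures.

45.7°

Trajectory: y = x tanθ − g x² (1 + tan²θ)/(2v₀²). With x = 87.6, y = 77.1, v₀ = 78.4, g = 9.80:
6.117 tan²θ − 87.6 tanθ + (83.22) = 0.
tanθ = [87.6 ± √(87.6² − 4 × 6.117 × (83.22))] / (2 × 6.117) = (87.6 ± 75.08) / 12.23, giving tanθ = 1.023 or 13.30.
θ = 45.65° or 85.70°; the smaller is 45.65°.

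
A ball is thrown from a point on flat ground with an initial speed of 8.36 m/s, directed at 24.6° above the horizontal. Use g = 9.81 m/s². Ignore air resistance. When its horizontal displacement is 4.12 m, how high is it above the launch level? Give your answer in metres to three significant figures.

0.445 m

vₓ = 8.360 cos 24.6° = 7.601 m/s; v_y0 = 8.360 sin 24.6° = 3.480 m/s.
x = vₓ t ⇒ t = 4.12/7.601 = 0.5420 s.
Height: y = v_y0 t − ½ g t² = 3.480 × 0.5420 − 4.905 × 0.5420² = 1.886 − 1.441 = 0.4453 m.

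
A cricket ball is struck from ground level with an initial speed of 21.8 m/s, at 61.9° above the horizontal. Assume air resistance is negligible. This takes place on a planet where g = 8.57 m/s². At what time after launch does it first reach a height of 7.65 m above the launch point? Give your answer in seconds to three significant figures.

Resolve: vₓ = 21.80 cos 61.9° = 10.27 m/s and v_y0 = 21.80 sin 61.9° = 19.23 m/s.
Height y(t) = 19.23 t − 4.285 t² = 7.65 gives 4.285 t² − 19.23 t + 7.65 = 0.
Quadratic formula: t = (19.23 ± √238.69) / 8.57 = (19.23 ± 15.45) / 8.57 → t = 0.4412 s or 4.047 s.
The first (ascending) time is 0.4412 s.

0.441 s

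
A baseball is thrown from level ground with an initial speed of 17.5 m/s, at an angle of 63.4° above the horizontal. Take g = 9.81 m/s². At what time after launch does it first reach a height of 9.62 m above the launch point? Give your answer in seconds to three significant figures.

Resolve: vₓ = 17.50 cos 63.4° = 7.836 m/s and v_y0 = 17.50 sin 63.4° = 15.65 m/s.
Height y(t) = 15.65 t − 4.905 t² = 9.62 gives 4.905 t² − 15.65 t + 9.62 = 0.
t = [15.65 ± √(15.65² − 2·9.81·9.62)] / 9.81 = (15.65 ± 7.490) / 9.81, so t = 0.8315 s or t = 2.359 s.
The first (ascending) time is 0.8315 s.

0.832 s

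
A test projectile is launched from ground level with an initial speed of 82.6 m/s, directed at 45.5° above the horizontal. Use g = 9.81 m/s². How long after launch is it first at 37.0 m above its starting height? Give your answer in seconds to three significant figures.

0.665 s

Resolve: vₓ = 82.60 cos 45.5° = 57.90 m/s and v_y0 = 82.60 sin 45.5° = 58.91 m/s.
Require v_y0 t − ½ g t² = 37.0, i.e. 4.905 t² − 58.91 t + 37.0 = 0.
Quadratic formula: t = (58.91 ± √2745.0) / 9.81 = (58.91 ± 52.39) / 9.81 → t = 0.6648 s or 11.35 s.
The first (ascending) time is 0.6648 s.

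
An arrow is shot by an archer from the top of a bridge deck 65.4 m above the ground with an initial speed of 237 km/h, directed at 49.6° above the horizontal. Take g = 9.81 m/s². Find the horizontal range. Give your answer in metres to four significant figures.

486.1 m

Convert: 237 km/h = 237/3.6 = 65.83 m/s.
vₓ = 65.83 cos 49.6° = 42.67 m/s; v_y0 = 65.83 sin 49.6° = 50.13 m/s.
With up positive and y = 0 at the ground: y(t) = 65.4 + (50.13) t − 4.905 t². Setting y = 0 and taking the positive root: t = [50.13 + √(50.13² + 2·9.81·65.4)] / 9.81 = (50.13 + 61.62) / 9.81 = 11.39 s.
Horizontal distance: R = vₓ t = 42.67 × 11.39 = 486.1 m.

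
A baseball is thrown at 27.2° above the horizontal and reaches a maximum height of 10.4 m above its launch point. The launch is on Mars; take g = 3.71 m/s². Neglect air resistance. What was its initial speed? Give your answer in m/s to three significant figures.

19.2 m/s

At the peak v_y = 0, so v_y0 = √(2gH) = √(2 × 3.71 × 10.4) = 8.785 m/s.
v_y0 = v₀ sin θ ⇒ v₀ = 8.785 / sin 27.2° = 19.22 m/s.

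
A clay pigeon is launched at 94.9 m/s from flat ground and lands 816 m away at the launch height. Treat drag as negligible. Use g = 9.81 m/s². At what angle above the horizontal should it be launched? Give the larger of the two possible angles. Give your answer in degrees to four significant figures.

58.64°

Level-ground range R = v₀² sin(2θ)/g ⇒ sin(2θ) = gR/v₀² = 9.81 × 816 / 94.9² = 0.8888.
2θ = 62.73° or 180° − 62.73° = 117.3°, so θ = 31.36° or 58.64°.
The larger angle is 58.64°.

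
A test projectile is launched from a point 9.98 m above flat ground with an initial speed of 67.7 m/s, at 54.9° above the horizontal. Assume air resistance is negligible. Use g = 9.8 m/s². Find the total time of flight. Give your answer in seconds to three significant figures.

11.5 s

Components: vₓ = 67.70 cos 54.9° = 38.93 m/s, v_y0 = 67.70 sin 54.9° = 55.39 m/s.
Vertical motion (up positive, ground at y = 0): 4.900 t² − (55.39) t − 9.98 = 0, so t = (55.39 + √(55.39² + 2·9.80·9.98)) / 9.80 = (55.39 + 57.13) / 9.80 = 11.48 s.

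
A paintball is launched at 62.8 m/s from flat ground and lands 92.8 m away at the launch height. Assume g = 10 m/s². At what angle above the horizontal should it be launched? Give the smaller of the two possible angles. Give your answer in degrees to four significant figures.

R = v₀² sin 2θ / g gives sin 2θ = gR/v₀² = 10.0·92.8/62.8² = 0.2353.
2θ = 13.61° or 180° − 13.61° = 166.4°, so θ = 6.805° or 83.20°.
The smaller angle is 6.805°.

6.805°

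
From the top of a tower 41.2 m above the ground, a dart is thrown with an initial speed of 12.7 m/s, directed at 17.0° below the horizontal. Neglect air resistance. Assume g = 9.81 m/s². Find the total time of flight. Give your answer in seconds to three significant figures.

2.54 s

vₓ = 12.70 cos 17.0° = 12.15 m/s; v_y0 = −3.713 m/s (downward).
Vertical motion (up positive, ground at y = 0): 4.905 t² − (−3.713) t − 41.2 = 0, so t = (−3.713 + √(3.713² + 2·9.81·41.2)) / 9.81 = (−3.713 + 28.67) / 9.81 = 2.544 s.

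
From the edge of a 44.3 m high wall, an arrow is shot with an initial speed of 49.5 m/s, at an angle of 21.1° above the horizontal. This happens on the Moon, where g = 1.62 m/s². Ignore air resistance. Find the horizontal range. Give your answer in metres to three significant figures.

vₓ = 49.50 cos 21.1° = 46.18 m/s; v_y0 = 49.50 sin 21.1° = 17.82 m/s.
The projectile lands when y = 44.3 + (17.82) t − ½·1.62·t² = 0. Positive root: t = (17.82 + √(17.82² + 2·1.62·44.3)) / 1.62 = (17.82 + 21.47) / 1.62 = 24.25 s.
Horizontal distance: R = vₓ t = 46.18 × 24.25 = 1120 m.

1120 m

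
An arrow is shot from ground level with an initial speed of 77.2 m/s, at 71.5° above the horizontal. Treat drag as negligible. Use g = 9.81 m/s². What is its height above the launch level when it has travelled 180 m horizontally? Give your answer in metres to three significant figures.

vₓ = 77.20 cos 71.5° = 24.50 m/s; v_y0 = 77.20 sin 71.5° = 73.21 m/s.
At x = 180 m, t = x/vₓ = 180/24.50 = 7.348 s.
Height: y = v_y0 t − ½ g t² = 73.21 × 7.348 − 4.905 × 7.348² = 538.0 − 264.8 = 273.1 m.

273 m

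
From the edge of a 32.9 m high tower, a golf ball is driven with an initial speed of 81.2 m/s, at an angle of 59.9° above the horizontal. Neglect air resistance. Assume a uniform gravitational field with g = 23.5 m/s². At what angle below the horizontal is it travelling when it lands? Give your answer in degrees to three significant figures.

63.2°

Horizontal component vₓ = 81.20 cos 59.9° = 40.72 m/s; vertical v_y0 = 81.20 sin 59.9° = 70.25 m/s.
Vertical motion (up positive, ground at y = 0): 11.75 t² − (70.25) t − 32.9 = 0, so t = (70.25 + √(70.25² + 2·23.5·32.9)) / 23.5 = (70.25 + 80.51) / 23.5 = 6.415 s.
At impact: v_y = v_y0 − g t = −80.51 m/s; vₓ = 40.72 m/s.
Angle below horizontal: arctan(|v_y|/vₓ) = arctan(80.51/40.72) = 63.17°.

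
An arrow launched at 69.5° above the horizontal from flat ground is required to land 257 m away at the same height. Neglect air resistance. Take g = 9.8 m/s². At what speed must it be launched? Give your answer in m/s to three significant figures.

62.0 m/s

Level-ground range: R = v₀² sin(2θ)/g, so v₀ = √(gR / sin 2θ).
v₀ = √(9.80 × 257 / sin 139.0°) = √(2519 / 0.6561) = √3839.0 = 61.96 m/s.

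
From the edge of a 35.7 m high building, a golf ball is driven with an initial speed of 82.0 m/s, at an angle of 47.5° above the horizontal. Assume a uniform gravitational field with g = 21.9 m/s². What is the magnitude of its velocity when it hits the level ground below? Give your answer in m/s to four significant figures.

Resolve: vₓ = 82.00 cos 47.5° = 55.40 m/s and v_y0 = 82.00 sin 47.5° = 60.46 m/s.
Vertical motion (up positive, ground at y = 0): 10.95 t² − (60.46) t − 35.7 = 0, so t = (60.46 + √(60.46² + 2·21.9·35.7)) / 21.9 = (60.46 + 72.24) / 21.9 = 6.059 s.
Vertical velocity at impact: v_y = v_y0 − g t = 60.46 − 21.9 × 6.059 = −72.24 m/s.
Speed: |v| = √(vₓ² + v_y²) = √(55.40² + 72.24²) = 91.04 m/s.

91.04 m/s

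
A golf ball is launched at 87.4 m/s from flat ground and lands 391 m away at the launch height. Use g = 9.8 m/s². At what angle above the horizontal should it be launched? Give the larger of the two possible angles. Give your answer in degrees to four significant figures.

74.95°

R = v₀² sin 2θ / g gives sin 2θ = gR/v₀² = 9.80·391/87.4² = 0.5016.
2θ = 30.11° or 180° − 30.11° = 149.9°, so θ = 15.05° or 74.95°.
The larger angle is 74.95°.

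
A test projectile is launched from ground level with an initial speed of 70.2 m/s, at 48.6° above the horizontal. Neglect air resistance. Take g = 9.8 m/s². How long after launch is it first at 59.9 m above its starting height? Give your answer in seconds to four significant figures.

1.293 s

Components: vₓ = 70.20 cos 48.6° = 46.42 m/s, v_y0 = 70.20 sin 48.6° = 52.66 m/s.
Set y = v_y0 t − ½ g t² = 59.9: 4.900 t² − 52.66 t + 59.9 = 0.
t = [52.66 ± √(52.66² − 2·9.80·59.9)] / 9.80 = (52.66 ± 39.99) / 9.80, so t = 1.293 s or t = 9.453 s.
The first (ascending) time is 1.293 s.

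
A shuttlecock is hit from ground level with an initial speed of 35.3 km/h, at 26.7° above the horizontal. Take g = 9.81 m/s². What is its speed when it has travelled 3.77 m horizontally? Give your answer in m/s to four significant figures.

Convert: 35.3 km/h = 35.3/3.6 = 9.806 m/s.
Components: vₓ = 9.806 cos 26.7° = 8.760 m/s, v_y0 = 9.806 sin 26.7° = 4.406 m/s.
Time to reach x = 3.77 m: t = x/vₓ = 3.77/8.760 = 0.4304 s.
Vertical velocity there: v_y = v_y0 − g t = 4.406 − 9.81 × 0.4304 = 0.1839 m/s.
Speed: √(vₓ² + v_y²) = √(8.760² + 0.1839²) = 8.762 m/s.

8.762 m/s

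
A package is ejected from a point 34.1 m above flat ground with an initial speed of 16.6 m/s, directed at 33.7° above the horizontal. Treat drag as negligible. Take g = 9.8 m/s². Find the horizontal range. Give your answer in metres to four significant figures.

51.65 m

Horizontal component vₓ = 16.60 cos 33.7° = 13.81 m/s; vertical v_y0 = 16.60 sin 33.7° = 9.210 m/s.
The projectile lands when y = 34.1 + (9.210) t − ½·9.80·t² = 0. Positive root: t = (9.210 + √(9.210² + 2·9.80·34.1)) / 9.80 = (9.210 + 27.44) / 9.80 = 3.740 s.
Horizontal distance: R = vₓ t = 13.81 × 3.740 = 51.65 m.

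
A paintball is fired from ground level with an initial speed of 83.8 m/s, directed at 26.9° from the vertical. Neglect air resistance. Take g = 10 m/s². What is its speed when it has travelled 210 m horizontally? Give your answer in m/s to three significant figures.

Components: vₓ = 83.80 sin 26.9° = 37.91 m/s, v_y0 = 83.80 cos 26.9° = 74.73 m/s.
At x = 210 m, t = x/vₓ = 210/37.91 = 5.539 s.
Vertical velocity there: v_y = v_y0 − g t = 74.73 − 10.0 × 5.539 = 19.34 m/s.
Speed: √(vₓ² + v_y²) = √(37.91² + 19.34²) = 42.56 m/s.

42.6 m/s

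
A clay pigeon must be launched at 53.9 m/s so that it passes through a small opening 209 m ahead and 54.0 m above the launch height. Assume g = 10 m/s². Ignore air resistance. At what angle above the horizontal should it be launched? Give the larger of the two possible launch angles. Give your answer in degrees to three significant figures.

Trajectory: y = x tanθ − g x² (1 + tan²θ)/(2v₀²). With x = 209, y = 54.0, v₀ = 53.9, g = 10.0:
75.18 tan²θ − 209 tanθ + (129.2) = 0.
tanθ = [209 ± √(209² − 4 × 75.18 × (129.2))] / (2 × 75.18) = (209 ± 69.54) / 150.4, giving tanθ = 0.9275 or 1.853.
θ = 42.85° or 61.64°; the larger is 61.64°.

61.6°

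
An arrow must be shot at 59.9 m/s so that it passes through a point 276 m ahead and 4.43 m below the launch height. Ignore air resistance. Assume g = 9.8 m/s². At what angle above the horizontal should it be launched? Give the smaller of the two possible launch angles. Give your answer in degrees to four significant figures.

23.31°

Trajectory: y = x tanθ − g x² (1 + tan²θ)/(2v₀²). With x = 276, y = −4.43, v₀ = 59.9, g = 9.80:
104.0 tan²θ − 276 tanθ + (99.60) = 0.
tanθ = [276 ± √(276² − 4 × 104.0 × (99.60))] / (2 × 104.0) = (276 ± 186.4) / 208.1, giving tanθ = 0.4308 or 2.222.
θ = 23.31° or 65.77°; the smaller is 23.31°.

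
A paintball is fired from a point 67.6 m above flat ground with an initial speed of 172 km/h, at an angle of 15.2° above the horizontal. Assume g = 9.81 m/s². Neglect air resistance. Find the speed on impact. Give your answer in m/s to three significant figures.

60.1 m/s

Convert: 172 km/h = 172/3.6 = 47.78 m/s.
Resolve: vₓ = 47.78 cos 15.2° = 46.11 m/s and v_y0 = 47.78 sin 15.2° = 12.53 m/s.
Vertical motion (up positive, ground at y = 0): 4.905 t² − (12.53) t − 67.6 = 0, so t = (12.53 + √(12.53² + 2·9.81·67.6)) / 9.81 = (12.53 + 38.51) / 9.81 = 5.203 s.
Vertical velocity at impact: v_y = v_y0 − g t = 12.53 − 9.81 × 5.203 = −38.51 m/s.
Speed: |v| = √(vₓ² + v_y²) = √(46.11² + 38.51²) = 60.08 m/s.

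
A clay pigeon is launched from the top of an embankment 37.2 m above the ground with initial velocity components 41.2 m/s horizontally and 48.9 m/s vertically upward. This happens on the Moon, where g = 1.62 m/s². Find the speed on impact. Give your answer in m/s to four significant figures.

The projectile lands when y = 37.2 + (48.90) t − ½·1.62·t² = 0. Positive root: t = (48.90 + √(48.90² + 2·1.62·37.2)) / 1.62 = (48.90 + 50.12) / 1.62 = 61.12 s.
Vertical velocity at impact: v_y = v_y0 − g t = 48.90 − 1.62 × 61.12 = −50.12 m/s.
Speed: |v| = √(vₓ² + v_y²) = √(41.20² + 50.12²) = 64.88 m/s.

64.88 m/s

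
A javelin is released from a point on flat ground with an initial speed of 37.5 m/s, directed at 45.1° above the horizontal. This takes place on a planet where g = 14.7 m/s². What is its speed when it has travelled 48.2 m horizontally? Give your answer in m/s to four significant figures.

Resolve: vₓ = 37.50 cos 45.1° = 26.47 m/s and v_y0 = 37.50 sin 45.1° = 26.56 m/s.
Time to reach x = 48.2 m: t = x/vₓ = 48.2/26.47 = 1.821 s.
Vertical velocity there: v_y = v_y0 − g t = 26.56 − 14.7 × 1.821 = −0.2047 m/s.
Speed: √(vₓ² + v_y²) = √(26.47² + 0.2047²) = 26.47 m/s.

26.47 m/s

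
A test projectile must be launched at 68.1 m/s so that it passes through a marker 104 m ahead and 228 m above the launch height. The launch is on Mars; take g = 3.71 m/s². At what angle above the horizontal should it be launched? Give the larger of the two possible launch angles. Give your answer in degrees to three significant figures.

87.3°

Trajectory: y = x tanθ − g x² (1 + tan²θ)/(2v₀²). With x = 104, y = 228, v₀ = 68.1, g = 3.71:
4.326 tan²θ − 104 tanθ + (232.3) = 0.
tanθ = [104 ± √(104² − 4 × 4.326 × (232.3))] / (2 × 4.326) = (104 ± 82.44) / 8.653, giving tanθ = 2.492 or 21.55.
θ = 68.14° or 87.34°; the larger is 87.34°.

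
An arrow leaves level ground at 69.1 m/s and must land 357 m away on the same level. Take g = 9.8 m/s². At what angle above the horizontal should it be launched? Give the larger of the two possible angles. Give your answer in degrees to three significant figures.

Level-ground range R = v₀² sin(2θ)/g ⇒ sin(2θ) = gR/v₀² = 9.80 × 357 / 69.1² = 0.7327.
2θ = 47.11° or 180° − 47.11° = 132.9°, so θ = 23.56° or 66.44°.
The larger angle is 66.44°.

66.4°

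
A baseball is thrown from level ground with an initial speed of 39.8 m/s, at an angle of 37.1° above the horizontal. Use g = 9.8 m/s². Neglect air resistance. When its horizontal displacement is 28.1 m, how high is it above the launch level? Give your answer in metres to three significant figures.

17.4 m

Horizontal component vₓ = 39.80 cos 37.1° = 31.74 m/s; vertical v_y0 = 39.80 sin 37.1° = 24.01 m/s.
x = vₓ t ⇒ t = 28.1/31.74 = 0.8852 s.
Height: y = v_y0 t − ½ g t² = 24.01 × 0.8852 − 4.900 × 0.8852² = 21.25 − 3.840 = 17.41 m.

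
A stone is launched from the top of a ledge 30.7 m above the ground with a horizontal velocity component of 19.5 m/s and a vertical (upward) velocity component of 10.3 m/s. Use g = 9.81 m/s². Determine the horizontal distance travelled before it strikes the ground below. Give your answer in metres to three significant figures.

With up positive and y = 0 at the ground: y(t) = 30.7 + (10.30) t − 4.905 t². Setting y = 0 and taking the positive root: t = [10.30 + √(10.30² + 2·9.81·30.7)] / 9.81 = (10.30 + 26.62) / 9.81 = 3.763 s.
Horizontal distance: R = vₓ t = 19.50 × 3.763 = 73.38 m.

73.4 m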